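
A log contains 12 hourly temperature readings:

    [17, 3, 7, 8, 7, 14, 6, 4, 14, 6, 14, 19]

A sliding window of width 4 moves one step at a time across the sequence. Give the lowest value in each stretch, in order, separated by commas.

Sliding a size-4 window across the 12 values:
(17, 3, 7, 8) → min 3
(3, 7, 8, 7) → min 3
(7, 8, 7, 14) → min 7
(8, 7, 14, 6) → min 6
(7, 14, 6, 4) → min 4
(14, 6, 4, 14) → min 4
(6, 4, 14, 6) → min 4
(4, 14, 6, 14) → min 4
(14, 6, 14, 19) → min 6

3, 3, 7, 6, 4, 4, 4, 4, 6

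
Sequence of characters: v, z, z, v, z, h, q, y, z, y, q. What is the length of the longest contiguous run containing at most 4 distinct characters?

[v] 1 distinct, len 1
[v, z] 2 distinct, len 2
[v, z, z] 2 distinct, len 3
[v, z, z, v] 2 distinct, len 4
[v, z, z, v, z] 2 distinct, len 5
[v, z, z, v, z, h] 3 distinct, len 6
[v, z, z, v, z, h, q] 4 distinct, len 7
[z, h, q, y] 4 distinct, len 4
[z, h, q, y, z] 4 distinct, len 5
[z, h, q, y, z, y] 4 distinct, len 6
[z, h, q, y, z, y, q] 4 distinct, len 7
Longest length with ≤4 distinct: 7.

7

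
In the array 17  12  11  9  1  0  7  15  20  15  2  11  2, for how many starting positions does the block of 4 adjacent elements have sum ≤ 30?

(17, 12, 11, 9) → sum 49
(12, 11, 9, 1) → sum 33
(11, 9, 1, 0) → sum 21  ≤ 30 ✓
(9, 1, 0, 7) → sum 17  ≤ 30 ✓
(1, 0, 7, 15) → sum 23  ≤ 30 ✓
(0, 7, 15, 20) → sum 42
(7, 15, 20, 15) → sum 57
(15, 20, 15, 2) → sum 52
(20, 15, 2, 11) → sum 48
(15, 2, 11, 2) → sum 30  ≤ 30 ✓
4 windows satisfy the condition.

4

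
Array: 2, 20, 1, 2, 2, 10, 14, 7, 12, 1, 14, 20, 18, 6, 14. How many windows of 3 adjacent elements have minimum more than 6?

(2, 20, 1) → min 1
(20, 1, 2) → min 1
(1, 2, 2) → min 1
(2, 2, 10) → min 2
(2, 10, 14) → min 2
(10, 14, 7) → min 7  > 6 ✓
(14, 7, 12) → min 7  > 6 ✓
(7, 12, 1) → min 1
(12, 1, 14) → min 1
(1, 14, 20) → min 1
(14, 20, 18) → min 14  > 6 ✓
(20, 18, 6) → min 6
(18, 6, 14) → min 6
3 windows satisfy the condition.

3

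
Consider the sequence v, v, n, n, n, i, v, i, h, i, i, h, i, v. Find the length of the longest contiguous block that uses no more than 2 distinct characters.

6

add v: window [v] (1 distinct), len 1
add v: window [v, v] (1 distinct), len 2
add n: window [v, v, n] (2 distinct), len 3
add n: window [v, v, n, n] (2 distinct), len 4
add n: window [v, v, n, n, n] (2 distinct), len 5
add i: window [n, n, n, i] (2 distinct), len 4
add v: window [i, v] (2 distinct), len 2
add i: window [i, v, i] (2 distinct), len 3
add h: window [i, h] (2 distinct), len 2
add i: window [i, h, i] (2 distinct), len 3
add i: window [i, h, i, i] (2 distinct), len 4
add h: window [i, h, i, i, h] (2 distinct), len 5
add i: window [i, h, i, i, h, i] (2 distinct), len 6
add v: window [i, v] (2 distinct), len 2
Longest length with ≤2 distinct: 6.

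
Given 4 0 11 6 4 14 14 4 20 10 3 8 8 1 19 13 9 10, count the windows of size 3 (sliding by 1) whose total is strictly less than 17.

1

[4, 0, 11] → sum 15  < 17 ✓
[0, 11, 6] → sum 17
[11, 6, 4] → sum 21
[6, 4, 14] → sum 24
[4, 14, 14] → sum 32
[14, 14, 4] → sum 32
[14, 4, 20] → sum 38
[4, 20, 10] → sum 34
[20, 10, 3] → sum 33
[10, 3, 8] → sum 21
[3, 8, 8] → sum 19
[8, 8, 1] → sum 17
[8, 1, 19] → sum 28
[1, 19, 13] → sum 33
[19, 13, 9] → sum 41
[13, 9, 10] → sum 32
1 window satisfy the condition.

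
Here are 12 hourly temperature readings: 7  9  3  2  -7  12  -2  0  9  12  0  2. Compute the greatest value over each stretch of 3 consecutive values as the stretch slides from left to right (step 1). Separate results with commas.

(7, 9, 3) → max 9
(9, 3, 2) → max 9
(3, 2, -7) → max 3
(2, -7, 12) → max 12
(-7, 12, -2) → max 12
(12, -2, 0) → max 12
(-2, 0, 9) → max 9
(0, 9, 12) → max 12
(9, 12, 0) → max 12
(12, 0, 2) → max 12

9, 9, 3, 12, 12, 12, 9, 12, 12, 12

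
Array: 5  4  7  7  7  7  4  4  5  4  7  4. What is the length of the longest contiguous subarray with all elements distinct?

3

[5] len 1
[5, 4] len 2
[5, 4, 7] len 3
[7] len 1
[7] len 1
[7] len 1
[7, 4] len 2
[4] len 1
[4, 5] len 2
[5, 4] len 2
[5, 4, 7] len 3
[7, 4] len 2
Longest all-distinct length: 3.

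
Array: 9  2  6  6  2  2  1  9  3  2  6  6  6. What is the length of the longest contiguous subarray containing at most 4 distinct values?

[9] 1 distinct, len 1
[9, 2] 2 distinct, len 2
[9, 2, 6] 3 distinct, len 3
[9, 2, 6, 6] 3 distinct, len 4
[9, 2, 6, 6, 2] 3 distinct, len 5
[9, 2, 6, 6, 2, 2] 3 distinct, len 6
[9, 2, 6, 6, 2, 2, 1] 4 distinct, len 7
[9, 2, 6, 6, 2, 2, 1, 9] 4 distinct, len 8
[2, 2, 1, 9, 3] 4 distinct, len 5
[2, 2, 1, 9, 3, 2] 4 distinct, len 6
[9, 3, 2, 6] 4 distinct, len 4
[9, 3, 2, 6, 6] 4 distinct, len 5
[9, 3, 2, 6, 6, 6] 4 distinct, len 6
Longest length with ≤4 distinct: 8.

8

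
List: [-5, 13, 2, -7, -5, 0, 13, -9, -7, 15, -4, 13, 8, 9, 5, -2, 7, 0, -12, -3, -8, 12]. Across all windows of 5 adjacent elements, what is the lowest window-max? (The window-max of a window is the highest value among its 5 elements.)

7

-5 13 2 -7 -5 → max 13
13 2 -7 -5 0 → max 13
2 -7 -5 0 13 → max 13
-7 -5 0 13 -9 → max 13
-5 0 13 -9 -7 → max 13
0 13 -9 -7 15 → max 15
13 -9 -7 15 -4 → max 15
-9 -7 15 -4 13 → max 15
-7 15 -4 13 8 → max 15
15 -4 13 8 9 → max 15
-4 13 8 9 5 → max 13
13 8 9 5 -2 → max 13
8 9 5 -2 7 → max 9
9 5 -2 7 0 → max 9
5 -2 7 0 -12 → max 7
-2 7 0 -12 -3 → max 7
7 0 -12 -3 -8 → max 7
0 -12 -3 -8 12 → max 12
Lowest of these is 7.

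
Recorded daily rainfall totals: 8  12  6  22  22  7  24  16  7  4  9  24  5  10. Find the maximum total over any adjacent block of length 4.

(8, 12, 6, 22) → sum 48
(12, 6, 22, 22) → sum 62
(6, 22, 22, 7) → sum 57
(22, 22, 7, 24) → sum 75
(22, 7, 24, 16) → sum 69
(7, 24, 16, 7) → sum 54
(24, 16, 7, 4) → sum 51
(16, 7, 4, 9) → sum 36
(7, 4, 9, 24) → sum 44
(4, 9, 24, 5) → sum 42
(9, 24, 5, 10) → sum 48
Maximum of these is 75.

75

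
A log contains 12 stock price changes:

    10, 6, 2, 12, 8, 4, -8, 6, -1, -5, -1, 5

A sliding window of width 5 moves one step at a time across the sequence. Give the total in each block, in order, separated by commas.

38, 32, 18, 22, 9, -4, -9, 4

10 6 2 12 8 → sum 38
6 2 12 8 4 → sum 32
2 12 8 4 -8 → sum 18
12 8 4 -8 6 → sum 22
8 4 -8 6 -1 → sum 9
4 -8 6 -1 -5 → sum -4
-8 6 -1 -5 -1 → sum -9
6 -1 -5 -1 5 → sum 4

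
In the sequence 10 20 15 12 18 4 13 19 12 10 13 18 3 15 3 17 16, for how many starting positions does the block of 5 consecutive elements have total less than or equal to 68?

10 20 15 12 18 → sum 75
20 15 12 18 4 → sum 69
15 12 18 4 13 → sum 62  ≤ 68 ✓
12 18 4 13 19 → sum 66  ≤ 68 ✓
18 4 13 19 12 → sum 66  ≤ 68 ✓
4 13 19 12 10 → sum 58  ≤ 68 ✓
13 19 12 10 13 → sum 67  ≤ 68 ✓
19 12 10 13 18 → sum 72
12 10 13 18 3 → sum 56  ≤ 68 ✓
10 13 18 3 15 → sum 59  ≤ 68 ✓
13 18 3 15 3 → sum 52  ≤ 68 ✓
18 3 15 3 17 → sum 56  ≤ 68 ✓
3 15 3 17 16 → sum 54  ≤ 68 ✓
10 windows satisfy the condition.

10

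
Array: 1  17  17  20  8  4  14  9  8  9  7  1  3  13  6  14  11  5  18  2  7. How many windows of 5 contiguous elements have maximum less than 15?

(1, 17, 17, 20, 8) → max 20
(17, 17, 20, 8, 4) → max 20
(17, 20, 8, 4, 14) → max 20
(20, 8, 4, 14, 9) → max 20
(8, 4, 14, 9, 8) → max 14  < 15 ✓
(4, 14, 9, 8, 9) → max 14  < 15 ✓
(14, 9, 8, 9, 7) → max 14  < 15 ✓
(9, 8, 9, 7, 1) → max 9  < 15 ✓
(8, 9, 7, 1, 3) → max 9  < 15 ✓
(9, 7, 1, 3, 13) → max 13  < 15 ✓
(7, 1, 3, 13, 6) → max 13  < 15 ✓
(1, 3, 13, 6, 14) → max 14  < 15 ✓
(3, 13, 6, 14, 11) → max 14  < 15 ✓
(13, 6, 14, 11, 5) → max 14  < 15 ✓
(6, 14, 11, 5, 18) → max 18
(14, 11, 5, 18, 2) → max 18
(11, 5, 18, 2, 7) → max 18
10 windows satisfy the condition.

10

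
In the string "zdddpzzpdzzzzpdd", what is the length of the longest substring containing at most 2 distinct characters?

5

Extend right; when distinct count exceeds 2, shrink from the left:
add z: window [z] (1 distinct), len 1
add d: window [z, d] (2 distinct), len 2
add d: window [z, d, d] (2 distinct), len 3
add d: window [z, d, d, d] (2 distinct), len 4
add p: window [d, d, d, p] (2 distinct), len 4
add z: window [p, z] (2 distinct), len 2
add z: window [p, z, z] (2 distinct), len 3
add p: window [p, z, z, p] (2 distinct), len 4
add d: window [p, d] (2 distinct), len 2
add z: window [d, z] (2 distinct), len 2
add z: window [d, z, z] (2 distinct), len 3
add z: window [d, z, z, z] (2 distinct), len 4
add z: window [d, z, z, z, z] (2 distinct), len 5
add p: window [z, z, z, z, p] (2 distinct), len 5
add d: window [p, d] (2 distinct), len 2
add d: window [p, d, d] (2 distinct), len 3
Longest length with ≤2 distinct: 5.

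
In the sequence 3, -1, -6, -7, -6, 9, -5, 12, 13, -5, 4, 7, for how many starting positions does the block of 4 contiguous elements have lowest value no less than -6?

5

(3, -1, -6, -7) → min -7
(-1, -6, -7, -6) → min -7
(-6, -7, -6, 9) → min -7
(-7, -6, 9, -5) → min -7
(-6, 9, -5, 12) → min -6  ≥ -6 ✓
(9, -5, 12, 13) → min -5  ≥ -6 ✓
(-5, 12, 13, -5) → min -5  ≥ -6 ✓
(12, 13, -5, 4) → min -5  ≥ -6 ✓
(13, -5, 4, 7) → min -5  ≥ -6 ✓
5 windows satisfy the condition.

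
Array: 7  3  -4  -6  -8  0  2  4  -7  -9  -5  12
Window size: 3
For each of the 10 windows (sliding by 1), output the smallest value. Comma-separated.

-4, -6, -8, -8, -8, 0, -7, -9, -9, -9

7 3 -4 → min -4
3 -4 -6 → min -6
-4 -6 -8 → min -8
-6 -8 0 → min -8
-8 0 2 → min -8
0 2 4 → min 0
2 4 -7 → min -7
4 -7 -9 → min -9
-7 -9 -5 → min -9
-9 -5 12 → min -9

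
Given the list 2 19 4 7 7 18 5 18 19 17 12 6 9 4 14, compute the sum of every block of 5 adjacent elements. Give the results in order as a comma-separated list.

[2, 19, 4, 7, 7] → sum 39
[19, 4, 7, 7, 18] → sum 55
[4, 7, 7, 18, 5] → sum 41
[7, 7, 18, 5, 18] → sum 55
[7, 18, 5, 18, 19] → sum 67
[18, 5, 18, 19, 17] → sum 77
[5, 18, 19, 17, 12] → sum 71
[18, 19, 17, 12, 6] → sum 72
[19, 17, 12, 6, 9] → sum 63
[17, 12, 6, 9, 4] → sum 48
[12, 6, 9, 4, 14] → sum 45

39, 55, 41, 55, 67, 77, 71, 72, 63, 48, 45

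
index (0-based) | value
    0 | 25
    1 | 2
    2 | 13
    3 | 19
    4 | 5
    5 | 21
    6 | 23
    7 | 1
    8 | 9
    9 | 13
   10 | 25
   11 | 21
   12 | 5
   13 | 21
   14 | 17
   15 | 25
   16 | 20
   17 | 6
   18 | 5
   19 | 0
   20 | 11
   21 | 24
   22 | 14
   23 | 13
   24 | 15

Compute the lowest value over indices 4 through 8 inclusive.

1

Elements at indices 4..8: 5, 21, 23, 1, 9
min(5, 21, 23, 1, 9) = 1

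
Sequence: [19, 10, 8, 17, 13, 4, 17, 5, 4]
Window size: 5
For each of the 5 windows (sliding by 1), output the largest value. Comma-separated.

[19, 10, 8, 17, 13] → max 19
[10, 8, 17, 13, 4] → max 17
[8, 17, 13, 4, 17] → max 17
[17, 13, 4, 17, 5] → max 17
[13, 4, 17, 5, 4] → max 17

19, 17, 17, 17, 17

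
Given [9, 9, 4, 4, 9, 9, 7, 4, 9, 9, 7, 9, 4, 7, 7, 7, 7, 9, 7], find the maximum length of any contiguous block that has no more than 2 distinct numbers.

Extend right; when distinct count exceeds 2, shrink from the left:
add 9: window [9] (1 distinct), len 1
add 9: window [9, 9] (1 distinct), len 2
add 4: window [9, 9, 4] (2 distinct), len 3
add 4: window [9, 9, 4, 4] (2 distinct), len 4
add 9: window [9, 9, 4, 4, 9] (2 distinct), len 5
add 9: window [9, 9, 4, 4, 9, 9] (2 distinct), len 6
add 7: window [9, 9, 7] (2 distinct), len 3
add 4: window [7, 4] (2 distinct), len 2
add 9: window [4, 9] (2 distinct), len 2
add 9: window [4, 9, 9] (2 distinct), len 3
add 7: window [9, 9, 7] (2 distinct), len 3
add 9: window [9, 9, 7, 9] (2 distinct), len 4
add 4: window [9, 4] (2 distinct), len 2
add 7: window [4, 7] (2 distinct), len 2
add 7: window [4, 7, 7] (2 distinct), len 3
add 7: window [4, 7, 7, 7] (2 distinct), len 4
add 7: window [4, 7, 7, 7, 7] (2 distinct), len 5
add 9: window [7, 7, 7, 7, 9] (2 distinct), len 5
add 7: window [7, 7, 7, 7, 9, 7] (2 distinct), len 6
Longest length with ≤2 distinct: 6.

6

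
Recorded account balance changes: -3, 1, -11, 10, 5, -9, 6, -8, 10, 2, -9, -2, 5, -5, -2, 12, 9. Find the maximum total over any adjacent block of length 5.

19

-3 1 -11 10 5 → sum 2
1 -11 10 5 -9 → sum -4
-11 10 5 -9 6 → sum 1
10 5 -9 6 -8 → sum 4
5 -9 6 -8 10 → sum 4
-9 6 -8 10 2 → sum 1
6 -8 10 2 -9 → sum 1
-8 10 2 -9 -2 → sum -7
10 2 -9 -2 5 → sum 6
2 -9 -2 5 -5 → sum -9
-9 -2 5 -5 -2 → sum -13
-2 5 -5 -2 12 → sum 8
5 -5 -2 12 9 → sum 19
Maximum of these is 19.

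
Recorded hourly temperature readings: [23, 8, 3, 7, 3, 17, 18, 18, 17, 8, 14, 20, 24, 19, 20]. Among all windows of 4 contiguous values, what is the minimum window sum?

21

Window sums for each of the 12 positions:
(23, 8, 3, 7) → sum 41
(8, 3, 7, 3) → sum 21
(3, 7, 3, 17) → sum 30
(7, 3, 17, 18) → sum 45
(3, 17, 18, 18) → sum 56
(17, 18, 18, 17) → sum 70
(18, 18, 17, 8) → sum 61
(18, 17, 8, 14) → sum 57
(17, 8, 14, 20) → sum 59
(8, 14, 20, 24) → sum 66
(14, 20, 24, 19) → sum 77
(20, 24, 19, 20) → sum 83
Minimum of these is 21.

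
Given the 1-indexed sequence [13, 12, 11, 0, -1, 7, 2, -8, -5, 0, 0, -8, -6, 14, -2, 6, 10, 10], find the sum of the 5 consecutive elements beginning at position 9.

Elements at indices 9..13: -5, 0, 0, -8, -6
sum(-5, 0, 0, -8, -6) = -19

-19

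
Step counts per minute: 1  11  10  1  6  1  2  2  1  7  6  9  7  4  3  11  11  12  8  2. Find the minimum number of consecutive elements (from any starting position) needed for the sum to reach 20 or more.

2

Extend right; whenever the sum reaches 20, record the length and shrink from the left:
add 1: running sum 1 < 20
add 11: running sum 12 < 20
add 10: shortest ending here [11, 10] sum 21, len 2
add 1: shortest ending here [11, 10, 1] sum 22, len 3
add 6: shortest ending here [11, 10, 1, 6] sum 28, len 4
add 1: shortest ending here [11, 10, 1, 6, 1] sum 29, len 5
add 2: shortest ending here [10, 1, 6, 1, 2] sum 20, len 5
add 2: shortest ending here [10, 1, 6, 1, 2, 2] sum 22, len 6
add 1: shortest ending here [10, 1, 6, 1, 2, 2, 1] sum 23, len 7
add 7: shortest ending here [1, 6, 1, 2, 2, 1, 7] sum 20, len 7
add 6: shortest ending here [6, 1, 2, 2, 1, 7, 6] sum 25, len 7
add 9: shortest ending here [7, 6, 9] sum 22, len 3
add 7: shortest ending here [6, 9, 7] sum 22, len 3
add 4: shortest ending here [9, 7, 4] sum 20, len 3
add 3: shortest ending here [9, 7, 4, 3] sum 23, len 4
add 11: shortest ending here [7, 4, 3, 11] sum 25, len 4
add 11: shortest ending here [11, 11] sum 22, len 2
add 12: shortest ending here [11, 12] sum 23, len 2
add 8: shortest ending here [12, 8] sum 20, len 2
add 2: shortest ending here [12, 8, 2] sum 22, len 3
Shortest qualifying length: 2.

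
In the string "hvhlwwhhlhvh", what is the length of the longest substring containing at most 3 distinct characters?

8

[h] 1 distinct, len 1
[h, v] 2 distinct, len 2
[h, v, h] 2 distinct, len 3
[h, v, h, l] 3 distinct, len 4
[h, l, w] 3 distinct, len 3
[h, l, w, w] 3 distinct, len 4
[h, l, w, w, h] 3 distinct, len 5
[h, l, w, w, h, h] 3 distinct, len 6
[h, l, w, w, h, h, l] 3 distinct, len 7
[h, l, w, w, h, h, l, h] 3 distinct, len 8
[h, h, l, h, v] 3 distinct, len 5
[h, h, l, h, v, h] 3 distinct, len 6
Longest length with ≤3 distinct: 8.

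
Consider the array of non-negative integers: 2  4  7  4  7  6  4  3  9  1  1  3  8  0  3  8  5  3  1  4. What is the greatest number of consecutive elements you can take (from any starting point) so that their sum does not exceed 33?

10

[2] sum 2 len 1
[2, 4] sum 6 len 2
[2, 4, 7] sum 13 len 3
[2, 4, 7, 4] sum 17 len 4
[2, 4, 7, 4, 7] sum 24 len 5
[2, 4, 7, 4, 7, 6] sum 30 len 6
[4, 7, 4, 7, 6, 4] sum 32 len 6
[7, 4, 7, 6, 4, 3] sum 31 len 6
[4, 7, 6, 4, 3, 9] sum 33 len 6
[7, 6, 4, 3, 9, 1] sum 30 len 6
[7, 6, 4, 3, 9, 1, 1] sum 31 len 7
[6, 4, 3, 9, 1, 1, 3] sum 27 len 7
[4, 3, 9, 1, 1, 3, 8] sum 29 len 7
[4, 3, 9, 1, 1, 3, 8, 0] sum 29 len 8
[4, 3, 9, 1, 1, 3, 8, 0, 3] sum 32 len 9
[9, 1, 1, 3, 8, 0, 3, 8] sum 33 len 8
[1, 1, 3, 8, 0, 3, 8, 5] sum 29 len 8
[1, 1, 3, 8, 0, 3, 8, 5, 3] sum 32 len 9
[1, 1, 3, 8, 0, 3, 8, 5, 3, 1] sum 33 len 10
[8, 0, 3, 8, 5, 3, 1, 4] sum 32 len 8
Longest length seen: 10.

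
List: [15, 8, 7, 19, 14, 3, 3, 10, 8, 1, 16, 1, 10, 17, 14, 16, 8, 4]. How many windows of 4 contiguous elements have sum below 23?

[15, 8, 7, 19] → sum 49
[8, 7, 19, 14] → sum 48
[7, 19, 14, 3] → sum 43
[19, 14, 3, 3] → sum 39
[14, 3, 3, 10] → sum 30
[3, 3, 10, 8] → sum 24
[3, 10, 8, 1] → sum 22  < 23 ✓
[10, 8, 1, 16] → sum 35
[8, 1, 16, 1] → sum 26
[1, 16, 1, 10] → sum 28
[16, 1, 10, 17] → sum 44
[1, 10, 17, 14] → sum 42
[10, 17, 14, 16] → sum 57
[17, 14, 16, 8] → sum 55
[14, 16, 8, 4] → sum 42
1 window satisfy the condition.

1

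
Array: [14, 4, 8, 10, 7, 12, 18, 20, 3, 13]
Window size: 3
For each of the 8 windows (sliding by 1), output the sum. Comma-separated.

26, 22, 25, 29, 37, 50, 41, 36

(14, 4, 8) → sum 26
(4, 8, 10) → sum 22
(8, 10, 7) → sum 25
(10, 7, 12) → sum 29
(7, 12, 18) → sum 37
(12, 18, 20) → sum 50
(18, 20, 3) → sum 41
(20, 3, 13) → sum 36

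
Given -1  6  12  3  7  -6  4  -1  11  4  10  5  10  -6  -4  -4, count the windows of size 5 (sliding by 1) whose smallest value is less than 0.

[-1, 6, 12, 3, 7] → min -1  < 0 ✓
[6, 12, 3, 7, -6] → min -6  < 0 ✓
[12, 3, 7, -6, 4] → min -6  < 0 ✓
[3, 7, -6, 4, -1] → min -6  < 0 ✓
[7, -6, 4, -1, 11] → min -6  < 0 ✓
[-6, 4, -1, 11, 4] → min -6  < 0 ✓
[4, -1, 11, 4, 10] → min -1  < 0 ✓
[-1, 11, 4, 10, 5] → min -1  < 0 ✓
[11, 4, 10, 5, 10] → min 4
[4, 10, 5, 10, -6] → min -6  < 0 ✓
[10, 5, 10, -6, -4] → min -6  < 0 ✓
[5, 10, -6, -4, -4] → min -6  < 0 ✓
11 windows satisfy the condition.

11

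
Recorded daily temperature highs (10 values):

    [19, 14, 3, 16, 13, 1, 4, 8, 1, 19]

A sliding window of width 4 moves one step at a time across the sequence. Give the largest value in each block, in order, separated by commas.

19 14 3 16 → max 19
14 3 16 13 → max 16
3 16 13 1 → max 16
16 13 1 4 → max 16
13 1 4 8 → max 13
1 4 8 1 → max 8
4 8 1 19 → max 19

19, 16, 16, 16, 13, 8, 19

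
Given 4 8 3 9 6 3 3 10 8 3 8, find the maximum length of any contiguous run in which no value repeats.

[4] len 1
[4, 8] len 2
[4, 8, 3] len 3
[4, 8, 3, 9] len 4
[4, 8, 3, 9, 6] len 5
[9, 6, 3] len 3
[3] len 1
[3, 10] len 2
[3, 10, 8] len 3
[10, 8, 3] len 3
[3, 8] len 2
Longest all-distinct length: 5.

5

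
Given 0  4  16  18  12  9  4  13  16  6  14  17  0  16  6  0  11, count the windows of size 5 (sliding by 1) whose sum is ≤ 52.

4

[0, 4, 16, 18, 12] → sum 50  ≤ 52 ✓
[4, 16, 18, 12, 9] → sum 59
[16, 18, 12, 9, 4] → sum 59
[18, 12, 9, 4, 13] → sum 56
[12, 9, 4, 13, 16] → sum 54
[9, 4, 13, 16, 6] → sum 48  ≤ 52 ✓
[4, 13, 16, 6, 14] → sum 53
[13, 16, 6, 14, 17] → sum 66
[16, 6, 14, 17, 0] → sum 53
[6, 14, 17, 0, 16] → sum 53
[14, 17, 0, 16, 6] → sum 53
[17, 0, 16, 6, 0] → sum 39  ≤ 52 ✓
[0, 16, 6, 0, 11] → sum 33  ≤ 52 ✓
4 windows satisfy the condition.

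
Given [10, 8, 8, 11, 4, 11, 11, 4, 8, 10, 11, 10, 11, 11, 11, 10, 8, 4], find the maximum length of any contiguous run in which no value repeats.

[10] len 1
[10, 8] len 2
[8] len 1
[8, 11] len 2
[8, 11, 4] len 3
[4, 11] len 2
[11] len 1
[11, 4] len 2
[11, 4, 8] len 3
[11, 4, 8, 10] len 4
[4, 8, 10, 11] len 4
[11, 10] len 2
[10, 11] len 2
[11] len 1
[11] len 1
[11, 10] len 2
[11, 10, 8] len 3
[11, 10, 8, 4] len 4
Longest all-distinct length: 4.

4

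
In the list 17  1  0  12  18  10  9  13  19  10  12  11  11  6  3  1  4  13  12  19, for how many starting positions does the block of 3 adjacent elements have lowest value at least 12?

1

[17, 1, 0] → min 0
[1, 0, 12] → min 0
[0, 12, 18] → min 0
[12, 18, 10] → min 10
[18, 10, 9] → min 9
[10, 9, 13] → min 9
[9, 13, 19] → min 9
[13, 19, 10] → min 10
[19, 10, 12] → min 10
[10, 12, 11] → min 10
[12, 11, 11] → min 11
[11, 11, 6] → min 6
[11, 6, 3] → min 3
[6, 3, 1] → min 1
[3, 1, 4] → min 1
[1, 4, 13] → min 1
[4, 13, 12] → min 4
[13, 12, 19] → min 12  ≥ 12 ✓
1 window satisfy the condition.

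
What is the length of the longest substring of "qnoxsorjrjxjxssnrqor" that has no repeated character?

5

add q: [q] len 1
add n: [q, n] len 2
add o: [q, n, o] len 3
add x: [q, n, o, x] len 4
add s: [q, n, o, x, s] len 5
add o (repeat o, move left end past it): [x, s, o] len 3
add r: [x, s, o, r] len 4
add j: [x, s, o, r, j] len 5
add r (repeat r, move left end past it): [j, r] len 2
add j (repeat j, move left end past it): [r, j] len 2
add x: [r, j, x] len 3
add j (repeat j, move left end past it): [x, j] len 2
add x (repeat x, move left end past it): [j, x] len 2
add s: [j, x, s] len 3
add s (repeat s, move left end past it): [s] len 1
add n: [s, n] len 2
add r: [s, n, r] len 3
add q: [s, n, r, q] len 4
add o: [s, n, r, q, o] len 5
add r (repeat r, move left end past it): [q, o, r] len 3
Longest all-distinct length: 5.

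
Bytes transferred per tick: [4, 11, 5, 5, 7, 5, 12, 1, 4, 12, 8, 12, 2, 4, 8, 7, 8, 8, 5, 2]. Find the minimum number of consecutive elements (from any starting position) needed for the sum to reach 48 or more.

6

add 4: running sum 4 < 48
add 11: running sum 15 < 48
add 5: running sum 20 < 48
add 5: running sum 25 < 48
add 7: running sum 32 < 48
add 5: running sum 37 < 48
end 6: [4, 11, 5, 5, 7, 5, 12] sum 49, len 7
end 7: [4, 11, 5, 5, 7, 5, 12, 1] sum 50, len 8
end 8: [11, 5, 5, 7, 5, 12, 1, 4] sum 50, len 8
end 9: [5, 5, 7, 5, 12, 1, 4, 12] sum 51, len 8
end 10: [7, 5, 12, 1, 4, 12, 8] sum 49, len 7
end 11: [12, 1, 4, 12, 8, 12] sum 49, len 6
end 12: [12, 1, 4, 12, 8, 12, 2] sum 51, len 7
end 13: [12, 1, 4, 12, 8, 12, 2, 4] sum 55, len 8
end 14: [4, 12, 8, 12, 2, 4, 8] sum 50, len 7
end 15: [12, 8, 12, 2, 4, 8, 7] sum 53, len 7
end 16: [8, 12, 2, 4, 8, 7, 8] sum 49, len 7
end 17: [12, 2, 4, 8, 7, 8, 8] sum 49, len 7
end 18: [12, 2, 4, 8, 7, 8, 8, 5] sum 54, len 8
end 19: [12, 2, 4, 8, 7, 8, 8, 5, 2] sum 56, len 9
Shortest qualifying length: 6.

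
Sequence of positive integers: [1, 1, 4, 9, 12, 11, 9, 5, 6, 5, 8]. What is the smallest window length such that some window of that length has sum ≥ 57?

add 1: running sum 1 < 57
add 1: running sum 2 < 57
add 4: running sum 6 < 57
add 9: running sum 15 < 57
add 12: running sum 27 < 57
add 11: running sum 38 < 57
add 9: running sum 47 < 57
add 5: running sum 52 < 57
end 8: [1, 4, 9, 12, 11, 9, 5, 6] sum 57, len 8
end 9: [9, 12, 11, 9, 5, 6, 5] sum 57, len 7
end 10: [9, 12, 11, 9, 5, 6, 5, 8] sum 65, len 8
Shortest qualifying length: 7.

7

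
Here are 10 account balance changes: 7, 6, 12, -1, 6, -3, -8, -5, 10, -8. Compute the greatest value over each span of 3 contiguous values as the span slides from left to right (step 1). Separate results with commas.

12, 12, 12, 6, 6, -3, 10, 10

[7, 6, 12] → max 12
[6, 12, -1] → max 12
[12, -1, 6] → max 12
[-1, 6, -3] → max 6
[6, -3, -8] → max 6
[-3, -8, -5] → max -3
[-8, -5, 10] → max 10
[-5, 10, -8] → max 10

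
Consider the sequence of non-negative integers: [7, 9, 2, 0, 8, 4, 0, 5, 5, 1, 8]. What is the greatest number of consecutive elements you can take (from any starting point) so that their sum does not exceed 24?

add 7: [7] sum 7, len 1
add 9: [7, 9] sum 16, len 2
add 2: [7, 9, 2] sum 18, len 3
add 0: [7, 9, 2, 0] sum 18, len 4
add 8: [9, 2, 0, 8] sum 19, len 4
add 4: [9, 2, 0, 8, 4] sum 23, len 5
add 0: [9, 2, 0, 8, 4, 0] sum 23, len 6
add 5: [2, 0, 8, 4, 0, 5] sum 19, len 6
add 5: [2, 0, 8, 4, 0, 5, 5] sum 24, len 7
add 1: [0, 8, 4, 0, 5, 5, 1] sum 23, len 7
add 8: [4, 0, 5, 5, 1, 8] sum 23, len 6
Longest length seen: 7.

7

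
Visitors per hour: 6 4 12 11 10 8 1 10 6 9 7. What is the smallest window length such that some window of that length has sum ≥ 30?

3

Extend right; whenever the sum reaches 30, record the length and shrink from the left:
add 6: running sum 6 < 30
add 4: running sum 10 < 30
add 12: running sum 22 < 30
end 3: [6, 4, 12, 11] sum 33, len 4
end 4: [12, 11, 10] sum 33, len 3
end 5: [12, 11, 10, 8] sum 41, len 4
end 6: [11, 10, 8, 1] sum 30, len 4
end 7: [11, 10, 8, 1, 10] sum 40, len 5
end 8: [10, 8, 1, 10, 6] sum 35, len 5
end 9: [8, 1, 10, 6, 9] sum 34, len 5
end 10: [10, 6, 9, 7] sum 32, len 4
Shortest qualifying length: 3.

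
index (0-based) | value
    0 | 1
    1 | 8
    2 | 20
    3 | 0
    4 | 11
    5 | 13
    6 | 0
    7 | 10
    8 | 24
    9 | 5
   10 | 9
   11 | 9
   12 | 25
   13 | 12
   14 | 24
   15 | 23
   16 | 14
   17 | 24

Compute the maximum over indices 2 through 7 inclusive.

20

Elements at indices 2..7: 20, 0, 11, 13, 0, 10
max(20, 0, 11, 13, 0, 10) = 20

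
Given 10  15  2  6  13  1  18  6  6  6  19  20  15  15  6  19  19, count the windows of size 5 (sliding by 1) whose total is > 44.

8

10 15 2 6 13 → sum 46  > 44 ✓
15 2 6 13 1 → sum 37
2 6 13 1 18 → sum 40
6 13 1 18 6 → sum 44
13 1 18 6 6 → sum 44
1 18 6 6 6 → sum 37
18 6 6 6 19 → sum 55  > 44 ✓
6 6 6 19 20 → sum 57  > 44 ✓
6 6 19 20 15 → sum 66  > 44 ✓
6 19 20 15 15 → sum 75  > 44 ✓
19 20 15 15 6 → sum 75  > 44 ✓
20 15 15 6 19 → sum 75  > 44 ✓
15 15 6 19 19 → sum 74  > 44 ✓
8 windows satisfy the condition.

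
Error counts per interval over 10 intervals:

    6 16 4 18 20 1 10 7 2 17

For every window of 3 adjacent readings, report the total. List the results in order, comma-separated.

26, 38, 42, 39, 31, 18, 19, 26

Sliding a size-3 window across the 10 values:
(6, 16, 4) → sum 26
(16, 4, 18) → sum 38
(4, 18, 20) → sum 42
(18, 20, 1) → sum 39
(20, 1, 10) → sum 31
(1, 10, 7) → sum 18
(10, 7, 2) → sum 19
(7, 2, 17) → sum 26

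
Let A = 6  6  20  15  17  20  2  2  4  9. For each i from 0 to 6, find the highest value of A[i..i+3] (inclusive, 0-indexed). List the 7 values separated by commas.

(6, 6, 20, 15) → max 20
(6, 20, 15, 17) → max 20
(20, 15, 17, 20) → max 20
(15, 17, 20, 2) → max 20
(17, 20, 2, 2) → max 20
(20, 2, 2, 4) → max 20
(2, 2, 4, 9) → max 9

20, 20, 20, 20, 20, 20, 9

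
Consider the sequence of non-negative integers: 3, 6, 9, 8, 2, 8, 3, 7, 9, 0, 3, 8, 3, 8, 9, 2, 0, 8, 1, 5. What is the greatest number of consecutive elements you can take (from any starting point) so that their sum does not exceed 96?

18

→ 3: sum 3, len 1
→ 6: sum 9, len 2
→ 9: sum 18, len 3
→ 8: sum 26, len 4
→ 2: sum 28, len 5
→ 8: sum 36, len 6
→ 3: sum 39, len 7
→ 7: sum 46, len 8
→ 9: sum 55, len 9
→ 0: sum 55, len 10
→ 3: sum 58, len 11
→ 8: sum 66, len 12
→ 3: sum 69, len 13
→ 8: sum 77, len 14
→ 9: sum 86, len 15
→ 2: sum 88, len 16
→ 0: sum 88, len 17
→ 8: sum 96, len 18
→ 1 (dropped 3): sum 94, len 18
→ 5 (dropped 6): sum 93, len 18
Longest length seen: 18.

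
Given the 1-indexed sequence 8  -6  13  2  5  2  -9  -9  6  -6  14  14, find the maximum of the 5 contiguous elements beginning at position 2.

Elements at indices 2..6: -6, 13, 2, 5, 2
max(-6, 13, 2, 5, 2) = 13

13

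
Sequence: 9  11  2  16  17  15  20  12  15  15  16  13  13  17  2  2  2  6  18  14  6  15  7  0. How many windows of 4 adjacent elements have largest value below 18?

(9, 11, 2, 16) → max 16  < 18 ✓
(11, 2, 16, 17) → max 17  < 18 ✓
(2, 16, 17, 15) → max 17  < 18 ✓
(16, 17, 15, 20) → max 20
(17, 15, 20, 12) → max 20
(15, 20, 12, 15) → max 20
(20, 12, 15, 15) → max 20
(12, 15, 15, 16) → max 16  < 18 ✓
(15, 15, 16, 13) → max 16  < 18 ✓
(15, 16, 13, 13) → max 16  < 18 ✓
(16, 13, 13, 17) → max 17  < 18 ✓
(13, 13, 17, 2) → max 17  < 18 ✓
(13, 17, 2, 2) → max 17  < 18 ✓
(17, 2, 2, 2) → max 17  < 18 ✓
(2, 2, 2, 6) → max 6  < 18 ✓
(2, 2, 6, 18) → max 18
(2, 6, 18, 14) → max 18
(6, 18, 14, 6) → max 18
(18, 14, 6, 15) → max 18
(14, 6, 15, 7) → max 15  < 18 ✓
(6, 15, 7, 0) → max 15  < 18 ✓
13 windows satisfy the condition.

13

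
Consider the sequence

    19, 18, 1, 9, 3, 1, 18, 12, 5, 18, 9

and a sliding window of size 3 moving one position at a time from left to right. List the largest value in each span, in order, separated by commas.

Sliding a size-3 window across the 11 values:
19 18 1 → max 19
18 1 9 → max 18
1 9 3 → max 9
9 3 1 → max 9
3 1 18 → max 18
1 18 12 → max 18
18 12 5 → max 18
12 5 18 → max 18
5 18 9 → max 18

19, 18, 9, 9, 18, 18, 18, 18, 18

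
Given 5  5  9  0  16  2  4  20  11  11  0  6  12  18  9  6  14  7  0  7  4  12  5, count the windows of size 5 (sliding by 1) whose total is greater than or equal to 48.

[5, 5, 9, 0, 16] → sum 35
[5, 9, 0, 16, 2] → sum 32
[9, 0, 16, 2, 4] → sum 31
[0, 16, 2, 4, 20] → sum 42
[16, 2, 4, 20, 11] → sum 53  ≥ 48 ✓
[2, 4, 20, 11, 11] → sum 48  ≥ 48 ✓
[4, 20, 11, 11, 0] → sum 46
[20, 11, 11, 0, 6] → sum 48  ≥ 48 ✓
[11, 11, 0, 6, 12] → sum 40
[11, 0, 6, 12, 18] → sum 47
[0, 6, 12, 18, 9] → sum 45
[6, 12, 18, 9, 6] → sum 51  ≥ 48 ✓
[12, 18, 9, 6, 14] → sum 59  ≥ 48 ✓
[18, 9, 6, 14, 7] → sum 54  ≥ 48 ✓
[9, 6, 14, 7, 0] → sum 36
[6, 14, 7, 0, 7] → sum 34
[14, 7, 0, 7, 4] → sum 32
[7, 0, 7, 4, 12] → sum 30
[0, 7, 4, 12, 5] → sum 28
6 windows satisfy the condition.

6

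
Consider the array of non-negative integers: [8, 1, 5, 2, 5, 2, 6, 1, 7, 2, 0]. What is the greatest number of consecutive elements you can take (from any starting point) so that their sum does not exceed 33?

[8] sum 8 len 1
[8, 1] sum 9 len 2
[8, 1, 5] sum 14 len 3
[8, 1, 5, 2] sum 16 len 4
[8, 1, 5, 2, 5] sum 21 len 5
[8, 1, 5, 2, 5, 2] sum 23 len 6
[8, 1, 5, 2, 5, 2, 6] sum 29 len 7
[8, 1, 5, 2, 5, 2, 6, 1] sum 30 len 8
[1, 5, 2, 5, 2, 6, 1, 7] sum 29 len 8
[1, 5, 2, 5, 2, 6, 1, 7, 2] sum 31 len 9
[1, 5, 2, 5, 2, 6, 1, 7, 2, 0] sum 31 len 10
Longest length seen: 10.

10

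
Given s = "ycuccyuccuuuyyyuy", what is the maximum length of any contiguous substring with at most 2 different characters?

add y: window [y] (1 distinct), len 1
add c: window [y, c] (2 distinct), len 2
add u: window [c, u] (2 distinct), len 2
add c: window [c, u, c] (2 distinct), len 3
add c: window [c, u, c, c] (2 distinct), len 4
add y: window [c, c, y] (2 distinct), len 3
add u: window [y, u] (2 distinct), len 2
add c: window [u, c] (2 distinct), len 2
add c: window [u, c, c] (2 distinct), len 3
add u: window [u, c, c, u] (2 distinct), len 4
add u: window [u, c, c, u, u] (2 distinct), len 5
add u: window [u, c, c, u, u, u] (2 distinct), len 6
add y: window [u, u, u, y] (2 distinct), len 4
add y: window [u, u, u, y, y] (2 distinct), len 5
add y: window [u, u, u, y, y, y] (2 distinct), len 6
add u: window [u, u, u, y, y, y, u] (2 distinct), len 7
add y: window [u, u, u, y, y, y, u, y] (2 distinct), len 8
Longest length with ≤2 distinct: 8.

8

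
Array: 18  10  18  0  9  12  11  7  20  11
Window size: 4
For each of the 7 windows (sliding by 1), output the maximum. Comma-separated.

18 10 18 0 → max 18
10 18 0 9 → max 18
18 0 9 12 → max 18
0 9 12 11 → max 12
9 12 11 7 → max 12
12 11 7 20 → max 20
11 7 20 11 → max 20

18, 18, 18, 12, 12, 20, 20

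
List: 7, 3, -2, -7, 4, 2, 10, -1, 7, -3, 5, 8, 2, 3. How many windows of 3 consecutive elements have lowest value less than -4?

(7, 3, -2) → min -2
(3, -2, -7) → min -7  < -4 ✓
(-2, -7, 4) → min -7  < -4 ✓
(-7, 4, 2) → min -7  < -4 ✓
(4, 2, 10) → min 2
(2, 10, -1) → min -1
(10, -1, 7) → min -1
(-1, 7, -3) → min -3
(7, -3, 5) → min -3
(-3, 5, 8) → min -3
(5, 8, 2) → min 2
(8, 2, 3) → min 2
3 windows satisfy the condition.

3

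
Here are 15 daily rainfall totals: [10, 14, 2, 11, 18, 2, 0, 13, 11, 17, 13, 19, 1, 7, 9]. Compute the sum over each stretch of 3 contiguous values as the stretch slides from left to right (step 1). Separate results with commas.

10 14 2 → sum 26
14 2 11 → sum 27
2 11 18 → sum 31
11 18 2 → sum 31
18 2 0 → sum 20
2 0 13 → sum 15
0 13 11 → sum 24
13 11 17 → sum 41
11 17 13 → sum 41
17 13 19 → sum 49
13 19 1 → sum 33
19 1 7 → sum 27
1 7 9 → sum 17

26, 27, 31, 31, 20, 15, 24, 41, 41, 49, 33, 27, 17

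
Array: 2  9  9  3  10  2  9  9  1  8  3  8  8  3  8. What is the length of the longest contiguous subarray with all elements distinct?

add 2: [2] len 1
add 9: [2, 9] len 2
add 9 (repeat 9, move left end past it): [9] len 1
add 3: [9, 3] len 2
add 10: [9, 3, 10] len 3
add 2: [9, 3, 10, 2] len 4
add 9 (repeat 9, move left end past it): [3, 10, 2, 9] len 4
add 9 (repeat 9, move left end past it): [9] len 1
add 1: [9, 1] len 2
add 8: [9, 1, 8] len 3
add 3: [9, 1, 8, 3] len 4
add 8 (repeat 8, move left end past it): [3, 8] len 2
add 8 (repeat 8, move left end past it): [8] len 1
add 3: [8, 3] len 2
add 8 (repeat 8, move left end past it): [3, 8] len 2
Longest all-distinct length: 4.

4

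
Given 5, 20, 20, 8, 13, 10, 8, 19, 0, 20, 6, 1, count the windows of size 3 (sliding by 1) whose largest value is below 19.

2

5 20 20 → max 20
20 20 8 → max 20
20 8 13 → max 20
8 13 10 → max 13  < 19 ✓
13 10 8 → max 13  < 19 ✓
10 8 19 → max 19
8 19 0 → max 19
19 0 20 → max 20
0 20 6 → max 20
20 6 1 → max 20
2 windows satisfy the condition.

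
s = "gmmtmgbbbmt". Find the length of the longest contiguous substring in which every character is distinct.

[g] len 1
[g, m] len 2
[m] len 1
[m, t] len 2
[t, m] len 2
[t, m, g] len 3
[t, m, g, b] len 4
[b] len 1
[b] len 1
[b, m] len 2
[b, m, t] len 3
Longest all-distinct length: 4.

4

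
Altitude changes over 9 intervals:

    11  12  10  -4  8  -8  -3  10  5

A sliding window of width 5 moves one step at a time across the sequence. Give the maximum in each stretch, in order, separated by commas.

12, 12, 10, 10, 10

Sliding a size-5 window across the 9 values:
[11, 12, 10, -4, 8] → max 12
[12, 10, -4, 8, -8] → max 12
[10, -4, 8, -8, -3] → max 10
[-4, 8, -8, -3, 10] → max 10
[8, -8, -3, 10, 5] → max 10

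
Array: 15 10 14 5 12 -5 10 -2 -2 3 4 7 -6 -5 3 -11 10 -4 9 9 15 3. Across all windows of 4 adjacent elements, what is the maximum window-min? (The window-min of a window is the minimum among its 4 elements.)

5

Each size-4 window and its min:
(15, 10, 14, 5) → min 5
(10, 14, 5, 12) → min 5
(14, 5, 12, -5) → min -5
(5, 12, -5, 10) → min -5
(12, -5, 10, -2) → min -5
(-5, 10, -2, -2) → min -5
(10, -2, -2, 3) → min -2
(-2, -2, 3, 4) → min -2
(-2, 3, 4, 7) → min -2
(3, 4, 7, -6) → min -6
(4, 7, -6, -5) → min -6
(7, -6, -5, 3) → min -6
(-6, -5, 3, -11) → min -11
(-5, 3, -11, 10) → min -11
(3, -11, 10, -4) → min -11
(-11, 10, -4, 9) → min -11
(10, -4, 9, 9) → min -4
(-4, 9, 9, 15) → min -4
(9, 9, 15, 3) → min 3
Maximum of these is 5.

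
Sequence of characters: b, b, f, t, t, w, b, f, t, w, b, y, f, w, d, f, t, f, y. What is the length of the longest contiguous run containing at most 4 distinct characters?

11

add b: window [b] (1 distinct), len 1
add b: window [b, b] (1 distinct), len 2
add f: window [b, b, f] (2 distinct), len 3
add t: window [b, b, f, t] (3 distinct), len 4
add t: window [b, b, f, t, t] (3 distinct), len 5
add w: window [b, b, f, t, t, w] (4 distinct), len 6
add b: window [b, b, f, t, t, w, b] (4 distinct), len 7
add f: window [b, b, f, t, t, w, b, f] (4 distinct), len 8
add t: window [b, b, f, t, t, w, b, f, t] (4 distinct), len 9
add w: window [b, b, f, t, t, w, b, f, t, w] (4 distinct), len 10
add b: window [b, b, f, t, t, w, b, f, t, w, b] (4 distinct), len 11
add y: window [t, w, b, y] (4 distinct), len 4
add f: window [w, b, y, f] (4 distinct), len 4
add w: window [w, b, y, f, w] (4 distinct), len 5
add d: window [y, f, w, d] (4 distinct), len 4
add f: window [y, f, w, d, f] (4 distinct), len 5
add t: window [f, w, d, f, t] (4 distinct), len 5
add f: window [f, w, d, f, t, f] (4 distinct), len 6
add y: window [d, f, t, f, y] (4 distinct), len 5
Longest length with ≤4 distinct: 11.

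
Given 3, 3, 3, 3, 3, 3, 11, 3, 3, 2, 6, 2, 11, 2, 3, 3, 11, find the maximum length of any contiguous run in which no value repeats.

3

add 3: [3] len 1
add 3 (repeat 3, move left end past it): [3] len 1
add 3 (repeat 3, move left end past it): [3] len 1
add 3 (repeat 3, move left end past it): [3] len 1
add 3 (repeat 3, move left end past it): [3] len 1
add 3 (repeat 3, move left end past it): [3] len 1
add 11: [3, 11] len 2
add 3 (repeat 3, move left end past it): [11, 3] len 2
add 3 (repeat 3, move left end past it): [3] len 1
add 2: [3, 2] len 2
add 6: [3, 2, 6] len 3
add 2 (repeat 2, move left end past it): [6, 2] len 2
add 11: [6, 2, 11] len 3
add 2 (repeat 2, move left end past it): [11, 2] len 2
add 3: [11, 2, 3] len 3
add 3 (repeat 3, move left end past it): [3] len 1
add 11: [3, 11] len 2
Longest all-distinct length: 3.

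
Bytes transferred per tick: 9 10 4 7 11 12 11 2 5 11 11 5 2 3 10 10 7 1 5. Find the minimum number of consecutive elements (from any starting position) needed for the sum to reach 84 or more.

add 9: running sum 9 < 84
add 10: running sum 19 < 84
add 4: running sum 23 < 84
add 7: running sum 30 < 84
add 11: running sum 41 < 84
add 12: running sum 53 < 84
add 11: running sum 64 < 84
add 2: running sum 66 < 84
add 5: running sum 71 < 84
add 11: running sum 82 < 84
end 10: [10, 4, 7, 11, 12, 11, 2, 5, 11, 11] sum 84, len 10
end 11: [10, 4, 7, 11, 12, 11, 2, 5, 11, 11, 5] sum 89, len 11
end 12: [10, 4, 7, 11, 12, 11, 2, 5, 11, 11, 5, 2] sum 91, len 12
end 13: [4, 7, 11, 12, 11, 2, 5, 11, 11, 5, 2, 3] sum 84, len 12
end 14: [7, 11, 12, 11, 2, 5, 11, 11, 5, 2, 3, 10] sum 90, len 12
end 15: [11, 12, 11, 2, 5, 11, 11, 5, 2, 3, 10, 10] sum 93, len 12
end 16: [12, 11, 2, 5, 11, 11, 5, 2, 3, 10, 10, 7] sum 89, len 12
end 17: [12, 11, 2, 5, 11, 11, 5, 2, 3, 10, 10, 7, 1] sum 90, len 13
end 18: [12, 11, 2, 5, 11, 11, 5, 2, 3, 10, 10, 7, 1, 5] sum 95, len 14
Shortest qualifying length: 10.

10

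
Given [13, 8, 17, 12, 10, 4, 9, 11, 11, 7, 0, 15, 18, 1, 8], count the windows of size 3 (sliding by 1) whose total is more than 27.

7

13 8 17 → sum 38  > 27 ✓
8 17 12 → sum 37  > 27 ✓
17 12 10 → sum 39  > 27 ✓
12 10 4 → sum 26
10 4 9 → sum 23
4 9 11 → sum 24
9 11 11 → sum 31  > 27 ✓
11 11 7 → sum 29  > 27 ✓
11 7 0 → sum 18
7 0 15 → sum 22
0 15 18 → sum 33  > 27 ✓
15 18 1 → sum 34  > 27 ✓
18 1 8 → sum 27
7 windows satisfy the condition.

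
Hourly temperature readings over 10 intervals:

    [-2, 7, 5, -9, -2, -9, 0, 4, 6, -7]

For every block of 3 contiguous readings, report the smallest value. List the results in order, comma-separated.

-2, -9, -9, -9, -9, -9, 0, -7

Sliding a size-3 window across the 10 values:
(-2, 7, 5) → min -2
(7, 5, -9) → min -9
(5, -9, -2) → min -9
(-9, -2, -9) → min -9
(-2, -9, 0) → min -9
(-9, 0, 4) → min -9
(0, 4, 6) → min 0
(4, 6, -7) → min -7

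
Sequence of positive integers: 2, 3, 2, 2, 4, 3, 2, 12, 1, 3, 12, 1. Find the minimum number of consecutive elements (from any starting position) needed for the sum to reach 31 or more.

6

Extend right; whenever the sum reaches 31, record the length and shrink from the left:
add 2: running sum 2 < 31
add 3: running sum 5 < 31
add 2: running sum 7 < 31
add 2: running sum 9 < 31
add 4: running sum 13 < 31
add 3: running sum 16 < 31
add 2: running sum 18 < 31
add 12: running sum 30 < 31
add 1: shortest ending here [2, 3, 2, 2, 4, 3, 2, 12, 1] sum 31, len 9
add 3: shortest ending here [3, 2, 2, 4, 3, 2, 12, 1, 3] sum 32, len 9
add 12: shortest ending here [3, 2, 12, 1, 3, 12] sum 33, len 6
add 1: shortest ending here [2, 12, 1, 3, 12, 1] sum 31, len 6
Shortest qualifying length: 6.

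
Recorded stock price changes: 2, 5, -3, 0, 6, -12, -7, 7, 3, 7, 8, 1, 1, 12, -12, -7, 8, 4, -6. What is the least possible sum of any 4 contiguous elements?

2 5 -3 0 → sum 4
5 -3 0 6 → sum 8
-3 0 6 -12 → sum -9
0 6 -12 -7 → sum -13
6 -12 -7 7 → sum -6
-12 -7 7 3 → sum -9
-7 7 3 7 → sum 10
7 3 7 8 → sum 25
3 7 8 1 → sum 19
7 8 1 1 → sum 17
8 1 1 12 → sum 22
1 1 12 -12 → sum 2
1 12 -12 -7 → sum -6
12 -12 -7 8 → sum 1
-12 -7 8 4 → sum -7
-7 8 4 -6 → sum -1
Least of these is -13.

-13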